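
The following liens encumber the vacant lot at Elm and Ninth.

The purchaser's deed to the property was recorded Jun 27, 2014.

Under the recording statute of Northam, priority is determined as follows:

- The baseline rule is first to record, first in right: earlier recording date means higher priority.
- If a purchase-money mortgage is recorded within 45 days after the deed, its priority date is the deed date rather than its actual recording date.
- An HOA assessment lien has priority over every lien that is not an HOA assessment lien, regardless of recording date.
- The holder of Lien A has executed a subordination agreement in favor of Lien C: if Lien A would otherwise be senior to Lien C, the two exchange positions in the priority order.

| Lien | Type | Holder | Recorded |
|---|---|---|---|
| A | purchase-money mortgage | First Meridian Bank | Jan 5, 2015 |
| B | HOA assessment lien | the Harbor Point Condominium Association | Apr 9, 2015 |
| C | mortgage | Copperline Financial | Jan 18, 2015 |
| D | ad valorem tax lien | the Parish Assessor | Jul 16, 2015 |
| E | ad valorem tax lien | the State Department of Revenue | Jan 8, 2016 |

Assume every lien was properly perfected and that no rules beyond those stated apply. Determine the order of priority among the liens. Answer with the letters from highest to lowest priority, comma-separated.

Adjusting effective dates: A was recorded 192 days after the deed — beyond 45 days — so no relation-back applies.
B, as an HOA assessment lien, has superpriority and ranks first.
Among the remaining liens, by effective date: A (Jan 5, 2015), C (Jan 18, 2015), D (Jul 16, 2015), E (Jan 8, 2016).
The subordination applies — A was senior to C — so A and C swap.

B, C, A, D, E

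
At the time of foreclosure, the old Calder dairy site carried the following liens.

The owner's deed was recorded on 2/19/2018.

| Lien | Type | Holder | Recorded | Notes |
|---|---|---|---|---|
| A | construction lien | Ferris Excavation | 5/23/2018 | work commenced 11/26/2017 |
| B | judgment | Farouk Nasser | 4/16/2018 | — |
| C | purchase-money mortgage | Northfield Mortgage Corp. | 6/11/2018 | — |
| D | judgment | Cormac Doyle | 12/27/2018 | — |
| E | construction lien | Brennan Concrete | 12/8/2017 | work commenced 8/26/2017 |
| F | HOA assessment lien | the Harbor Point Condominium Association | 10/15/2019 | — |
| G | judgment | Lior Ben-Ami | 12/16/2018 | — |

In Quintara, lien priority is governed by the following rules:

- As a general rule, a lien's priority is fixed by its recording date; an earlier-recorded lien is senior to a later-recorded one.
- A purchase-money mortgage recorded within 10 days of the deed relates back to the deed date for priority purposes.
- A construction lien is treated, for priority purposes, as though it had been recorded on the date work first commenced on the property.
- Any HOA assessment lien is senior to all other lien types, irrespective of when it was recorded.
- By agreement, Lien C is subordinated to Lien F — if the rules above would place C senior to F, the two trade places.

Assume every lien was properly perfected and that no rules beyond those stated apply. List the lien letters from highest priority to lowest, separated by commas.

Effective dates after the stated exceptions: A is treated as recorded 11/26/2017, the work-commencement date; C was recorded 112 days after the deed, outside the 10-day window, so it keeps its recording date; E relates back to 8/26/2017 (work commenced).
F is an HOA assessment lien and takes priority over every other lien.
The other liens, earliest effective date first: E (8/26/2017), A (11/26/2017), B (4/16/2018), C (6/11/2018), G (12/16/2018), D (12/27/2018).
C already ranks below F; the subordination has no effect.

F, E, A, B, C, G, D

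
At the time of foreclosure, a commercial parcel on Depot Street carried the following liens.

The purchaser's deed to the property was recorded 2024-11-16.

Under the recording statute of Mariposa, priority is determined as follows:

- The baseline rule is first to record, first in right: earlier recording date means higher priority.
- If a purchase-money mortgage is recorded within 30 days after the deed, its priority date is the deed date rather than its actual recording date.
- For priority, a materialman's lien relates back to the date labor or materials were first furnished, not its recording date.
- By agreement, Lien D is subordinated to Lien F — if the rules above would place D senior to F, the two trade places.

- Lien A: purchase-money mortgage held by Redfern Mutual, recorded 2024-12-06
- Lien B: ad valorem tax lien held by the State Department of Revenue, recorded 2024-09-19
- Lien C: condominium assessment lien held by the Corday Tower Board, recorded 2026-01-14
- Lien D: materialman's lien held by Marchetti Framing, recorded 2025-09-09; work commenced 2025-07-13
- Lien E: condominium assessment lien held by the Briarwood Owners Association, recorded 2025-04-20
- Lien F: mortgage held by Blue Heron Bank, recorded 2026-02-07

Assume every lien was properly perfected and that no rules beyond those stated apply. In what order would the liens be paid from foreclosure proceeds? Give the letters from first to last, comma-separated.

B, A, E, F, C, D

Adjusting effective dates: A's effective date is the deed date, 2024-11-16; D's effective date is 2025-07-13, when work began.
By effective date: B (2024-09-19), A (2024-11-16), E (2025-04-20), D (2025-07-13), C (2026-01-14), F (2026-02-07).
D is senior to F before the subordination, so the two trade places.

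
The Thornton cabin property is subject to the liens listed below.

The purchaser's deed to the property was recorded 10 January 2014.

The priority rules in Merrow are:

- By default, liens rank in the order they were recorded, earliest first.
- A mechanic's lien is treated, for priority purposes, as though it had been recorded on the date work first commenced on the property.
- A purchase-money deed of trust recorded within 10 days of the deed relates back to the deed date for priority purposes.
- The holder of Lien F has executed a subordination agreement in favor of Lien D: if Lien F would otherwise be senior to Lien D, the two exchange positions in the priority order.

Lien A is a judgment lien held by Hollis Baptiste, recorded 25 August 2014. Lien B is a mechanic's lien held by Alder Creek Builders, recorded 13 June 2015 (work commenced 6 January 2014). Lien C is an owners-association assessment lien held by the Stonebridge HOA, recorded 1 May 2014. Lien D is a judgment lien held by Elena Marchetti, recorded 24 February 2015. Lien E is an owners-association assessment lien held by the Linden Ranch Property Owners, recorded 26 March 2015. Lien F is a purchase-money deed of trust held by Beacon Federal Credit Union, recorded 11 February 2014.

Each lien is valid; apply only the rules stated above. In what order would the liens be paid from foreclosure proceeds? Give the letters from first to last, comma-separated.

Adjusting effective dates: B's effective date is 6 January 2014, when work began; F missed the 10-day window (32 days after the deed), so its recording date stands.
By effective date, earliest first: B (6 January 2014), F (11 February 2014), C (1 May 2014), A (25 August 2014), D (24 February 2015), E (26 March 2015).
F would otherwise be senior to D, so under the subordination agreement F and D exchange positions.

B, D, C, A, F, E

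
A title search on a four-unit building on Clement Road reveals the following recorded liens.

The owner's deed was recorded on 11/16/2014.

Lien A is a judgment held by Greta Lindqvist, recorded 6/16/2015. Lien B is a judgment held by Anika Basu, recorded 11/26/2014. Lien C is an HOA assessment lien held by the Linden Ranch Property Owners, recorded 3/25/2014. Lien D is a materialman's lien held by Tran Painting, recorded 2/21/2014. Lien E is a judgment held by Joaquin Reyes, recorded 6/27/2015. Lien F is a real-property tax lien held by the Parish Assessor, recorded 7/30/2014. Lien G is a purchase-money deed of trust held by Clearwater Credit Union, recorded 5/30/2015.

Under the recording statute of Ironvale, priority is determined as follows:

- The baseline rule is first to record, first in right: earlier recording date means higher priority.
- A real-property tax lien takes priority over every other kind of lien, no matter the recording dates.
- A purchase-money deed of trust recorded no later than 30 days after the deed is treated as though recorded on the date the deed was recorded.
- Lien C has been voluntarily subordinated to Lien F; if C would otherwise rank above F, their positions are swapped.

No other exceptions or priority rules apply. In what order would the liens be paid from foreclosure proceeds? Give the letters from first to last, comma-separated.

Effective dates after the stated exceptions: G was recorded 195 days after the deed — beyond 30 days — so no relation-back applies.
F, as a real-property tax lien, has superpriority and ranks first.
Among the remaining liens, by effective date: D (2/21/2014), C (3/25/2014), B (11/26/2014), G (5/30/2015), A (6/16/2015), E (6/27/2015).
C already ranks below F; the subordination has no effect.

F, D, C, B, G, A, E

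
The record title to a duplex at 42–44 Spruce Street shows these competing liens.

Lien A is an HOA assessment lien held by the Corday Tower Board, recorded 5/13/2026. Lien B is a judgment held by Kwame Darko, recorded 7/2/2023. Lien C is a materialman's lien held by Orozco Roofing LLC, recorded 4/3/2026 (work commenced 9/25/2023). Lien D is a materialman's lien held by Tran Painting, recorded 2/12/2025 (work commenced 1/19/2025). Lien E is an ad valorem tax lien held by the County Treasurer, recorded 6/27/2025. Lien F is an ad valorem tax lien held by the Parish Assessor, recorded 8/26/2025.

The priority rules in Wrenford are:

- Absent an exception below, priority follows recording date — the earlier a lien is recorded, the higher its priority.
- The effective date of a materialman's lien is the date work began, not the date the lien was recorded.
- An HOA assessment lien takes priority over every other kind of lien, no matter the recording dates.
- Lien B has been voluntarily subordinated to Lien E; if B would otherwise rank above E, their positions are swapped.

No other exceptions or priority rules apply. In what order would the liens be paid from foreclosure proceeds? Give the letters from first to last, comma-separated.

Effective dates: C relates back to 9/25/2023 (work commenced); D's effective date is 1/19/2025, when work began.
A is an HOA assessment lien, so it outranks all other liens regardless of date.
Remaining liens by effective date: B (7/2/2023), C (9/25/2023), D (1/19/2025), E (6/27/2025), F (8/26/2025).
B is senior to E before the subordination, so the two trade places.

A, E, C, D, B, F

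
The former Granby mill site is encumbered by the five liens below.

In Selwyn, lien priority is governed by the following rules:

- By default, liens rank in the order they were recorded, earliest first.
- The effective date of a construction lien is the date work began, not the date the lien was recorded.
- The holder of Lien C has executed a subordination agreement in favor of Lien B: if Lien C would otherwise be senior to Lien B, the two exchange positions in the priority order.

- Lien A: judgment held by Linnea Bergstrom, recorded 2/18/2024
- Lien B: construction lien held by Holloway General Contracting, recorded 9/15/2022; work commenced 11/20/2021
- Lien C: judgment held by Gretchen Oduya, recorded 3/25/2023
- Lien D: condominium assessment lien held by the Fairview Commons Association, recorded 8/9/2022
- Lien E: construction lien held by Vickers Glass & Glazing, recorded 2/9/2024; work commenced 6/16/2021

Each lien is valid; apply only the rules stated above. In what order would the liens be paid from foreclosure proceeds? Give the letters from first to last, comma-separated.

First, effective dates: B relates back to 11/20/2021 (work commenced); E relates back to 6/16/2021 (work commenced).
Ordering by effective date: E (6/16/2021), B (11/20/2021), D (8/9/2022), C (3/25/2023), A (2/18/2024).
C is already junior to B, so the subordination agreement changes nothing.

E, B, D, C, A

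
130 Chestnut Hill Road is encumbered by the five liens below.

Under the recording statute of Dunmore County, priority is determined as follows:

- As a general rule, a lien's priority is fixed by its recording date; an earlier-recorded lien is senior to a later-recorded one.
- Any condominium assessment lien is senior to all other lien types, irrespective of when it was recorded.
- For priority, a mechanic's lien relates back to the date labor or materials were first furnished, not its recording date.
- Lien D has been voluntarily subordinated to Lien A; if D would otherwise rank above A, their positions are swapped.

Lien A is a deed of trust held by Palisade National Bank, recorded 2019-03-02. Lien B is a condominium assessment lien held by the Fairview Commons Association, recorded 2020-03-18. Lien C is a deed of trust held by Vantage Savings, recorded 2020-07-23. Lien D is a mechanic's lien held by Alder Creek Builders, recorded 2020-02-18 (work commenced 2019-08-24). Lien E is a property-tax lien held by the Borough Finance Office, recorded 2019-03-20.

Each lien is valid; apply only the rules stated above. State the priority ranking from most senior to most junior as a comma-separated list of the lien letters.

B, A, E, D, C

Effective dates after the stated exceptions: D is treated as recorded 2019-08-24, the work-commencement date.
B is a condominium assessment lien and takes priority over every other lien.
Among the remaining liens, by effective date: A (2019-03-02), E (2019-03-20), D (2019-08-24), C (2020-07-23).
Since D is not senior to A, the subordination leaves the order unchanged.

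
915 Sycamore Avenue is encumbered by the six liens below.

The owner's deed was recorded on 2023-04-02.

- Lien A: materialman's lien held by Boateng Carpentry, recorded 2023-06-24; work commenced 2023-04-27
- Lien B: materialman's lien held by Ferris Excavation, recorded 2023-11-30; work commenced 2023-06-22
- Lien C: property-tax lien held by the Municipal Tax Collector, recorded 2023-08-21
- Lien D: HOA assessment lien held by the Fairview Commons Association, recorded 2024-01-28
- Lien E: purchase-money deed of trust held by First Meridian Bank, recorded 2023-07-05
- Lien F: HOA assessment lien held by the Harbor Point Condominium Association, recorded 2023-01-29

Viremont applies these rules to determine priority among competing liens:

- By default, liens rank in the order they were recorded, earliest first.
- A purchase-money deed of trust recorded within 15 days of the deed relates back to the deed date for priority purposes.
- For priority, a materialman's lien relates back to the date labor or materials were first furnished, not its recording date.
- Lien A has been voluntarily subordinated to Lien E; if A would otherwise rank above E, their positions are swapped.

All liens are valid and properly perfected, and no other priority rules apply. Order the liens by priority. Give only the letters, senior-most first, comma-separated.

Effective dates: A is treated as recorded 2023-04-27, the work-commencement date; B is treated as recorded 2023-06-22, the work-commencement date; E was recorded 94 days after the deed — beyond 15 days — so no relation-back applies.
Sorted by effective date: F (2023-01-29), A (2023-04-27), B (2023-06-22), E (2023-07-05), C (2023-08-21), D (2024-01-28).
The subordination applies — A was senior to E — so A and E swap.

F, E, B, A, C, D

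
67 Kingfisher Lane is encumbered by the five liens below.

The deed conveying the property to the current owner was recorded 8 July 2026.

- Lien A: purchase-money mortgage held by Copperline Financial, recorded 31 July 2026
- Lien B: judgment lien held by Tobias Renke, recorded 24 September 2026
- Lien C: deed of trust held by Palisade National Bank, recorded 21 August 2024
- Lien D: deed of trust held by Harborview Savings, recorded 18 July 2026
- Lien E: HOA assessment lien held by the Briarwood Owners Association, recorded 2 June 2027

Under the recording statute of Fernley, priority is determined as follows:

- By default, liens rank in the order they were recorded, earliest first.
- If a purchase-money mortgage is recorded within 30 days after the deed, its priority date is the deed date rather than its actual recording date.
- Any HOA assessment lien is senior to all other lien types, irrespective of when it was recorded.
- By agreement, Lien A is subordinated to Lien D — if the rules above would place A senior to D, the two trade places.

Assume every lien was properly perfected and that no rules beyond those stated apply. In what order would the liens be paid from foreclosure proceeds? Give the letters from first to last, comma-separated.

Effective dates: A relates back to the deed date 8 July 2026.
E, as an HOA assessment lien, has superpriority and ranks first.
Remaining liens by effective date: C (21 August 2024), A (8 July 2026), D (18 July 2026), B (24 September 2026).
A would otherwise be senior to D, so under the subordination agreement A and D exchange positions.

E, C, D, A, B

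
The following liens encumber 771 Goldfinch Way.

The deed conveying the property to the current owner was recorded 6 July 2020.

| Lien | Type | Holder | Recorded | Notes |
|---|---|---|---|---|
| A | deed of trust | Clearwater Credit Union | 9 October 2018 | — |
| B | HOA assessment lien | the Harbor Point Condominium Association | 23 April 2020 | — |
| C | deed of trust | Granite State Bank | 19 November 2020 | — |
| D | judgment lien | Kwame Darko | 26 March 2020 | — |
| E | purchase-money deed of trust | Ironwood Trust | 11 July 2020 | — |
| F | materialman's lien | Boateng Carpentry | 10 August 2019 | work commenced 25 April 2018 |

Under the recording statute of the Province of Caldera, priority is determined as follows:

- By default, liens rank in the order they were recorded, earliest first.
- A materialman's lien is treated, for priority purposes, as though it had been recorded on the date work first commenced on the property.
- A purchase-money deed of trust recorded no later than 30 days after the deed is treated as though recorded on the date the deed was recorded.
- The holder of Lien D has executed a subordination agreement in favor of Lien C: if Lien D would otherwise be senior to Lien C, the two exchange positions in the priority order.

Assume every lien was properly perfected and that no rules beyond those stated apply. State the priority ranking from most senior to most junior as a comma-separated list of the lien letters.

F, A, C, B, E, D

Adjusting effective dates: E was recorded within the 30-day window, so its effective date is the deed date 6 July 2020; F's effective date is 25 April 2018, when work began.
Ordering by effective date: F (25 April 2018), A (9 October 2018), D (26 March 2020), B (23 April 2020), E (6 July 2020), C (19 November 2020).
The subordination applies — D was senior to C — so D and C swap.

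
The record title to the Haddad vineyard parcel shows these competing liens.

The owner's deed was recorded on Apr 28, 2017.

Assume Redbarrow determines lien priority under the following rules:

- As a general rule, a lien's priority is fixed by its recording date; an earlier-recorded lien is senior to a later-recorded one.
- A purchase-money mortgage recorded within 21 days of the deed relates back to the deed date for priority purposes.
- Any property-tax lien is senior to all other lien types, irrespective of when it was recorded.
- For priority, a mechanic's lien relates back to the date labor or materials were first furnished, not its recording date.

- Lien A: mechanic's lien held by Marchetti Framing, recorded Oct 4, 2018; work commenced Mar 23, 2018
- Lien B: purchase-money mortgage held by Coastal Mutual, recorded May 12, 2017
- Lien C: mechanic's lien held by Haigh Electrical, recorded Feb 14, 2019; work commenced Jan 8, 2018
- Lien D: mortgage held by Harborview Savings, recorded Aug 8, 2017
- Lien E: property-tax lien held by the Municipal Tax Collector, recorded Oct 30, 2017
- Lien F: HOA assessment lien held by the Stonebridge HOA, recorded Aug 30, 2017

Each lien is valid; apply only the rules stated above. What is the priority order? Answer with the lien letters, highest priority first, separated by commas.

Adjusting effective dates: A is treated as recorded Mar 23, 2018, the work-commencement date; B relates back to the deed date Apr 28, 2017; C's effective date is Jan 8, 2018, when work began.
E is a property-tax lien and takes priority over every other lien.
The other liens, earliest effective date first: B (Apr 28, 2017), D (Aug 8, 2017), F (Aug 30, 2017), C (Jan 8, 2018), A (Mar 23, 2018).

E, B, D, F, C, A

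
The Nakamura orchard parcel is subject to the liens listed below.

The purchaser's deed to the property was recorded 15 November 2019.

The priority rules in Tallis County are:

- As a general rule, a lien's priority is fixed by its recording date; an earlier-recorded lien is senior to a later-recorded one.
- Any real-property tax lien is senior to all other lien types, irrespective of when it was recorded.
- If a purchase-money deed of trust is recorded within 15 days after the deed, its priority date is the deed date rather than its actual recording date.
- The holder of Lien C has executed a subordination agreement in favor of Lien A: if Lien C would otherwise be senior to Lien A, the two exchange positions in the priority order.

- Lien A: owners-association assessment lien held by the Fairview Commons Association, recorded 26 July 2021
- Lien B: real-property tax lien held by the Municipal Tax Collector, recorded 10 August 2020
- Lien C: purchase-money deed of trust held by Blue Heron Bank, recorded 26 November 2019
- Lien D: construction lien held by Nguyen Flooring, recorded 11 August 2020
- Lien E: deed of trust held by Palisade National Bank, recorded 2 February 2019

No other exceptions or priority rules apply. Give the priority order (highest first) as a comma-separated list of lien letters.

First, effective dates: C relates back to the deed date 15 November 2019.
B, as a real-property tax lien, has superpriority and ranks first.
Ordering the rest by effective date: E (2 February 2019), C (15 November 2019), D (11 August 2020), A (26 July 2021).
C is senior to A before the subordination, so the two trade places.

B, E, A, D, C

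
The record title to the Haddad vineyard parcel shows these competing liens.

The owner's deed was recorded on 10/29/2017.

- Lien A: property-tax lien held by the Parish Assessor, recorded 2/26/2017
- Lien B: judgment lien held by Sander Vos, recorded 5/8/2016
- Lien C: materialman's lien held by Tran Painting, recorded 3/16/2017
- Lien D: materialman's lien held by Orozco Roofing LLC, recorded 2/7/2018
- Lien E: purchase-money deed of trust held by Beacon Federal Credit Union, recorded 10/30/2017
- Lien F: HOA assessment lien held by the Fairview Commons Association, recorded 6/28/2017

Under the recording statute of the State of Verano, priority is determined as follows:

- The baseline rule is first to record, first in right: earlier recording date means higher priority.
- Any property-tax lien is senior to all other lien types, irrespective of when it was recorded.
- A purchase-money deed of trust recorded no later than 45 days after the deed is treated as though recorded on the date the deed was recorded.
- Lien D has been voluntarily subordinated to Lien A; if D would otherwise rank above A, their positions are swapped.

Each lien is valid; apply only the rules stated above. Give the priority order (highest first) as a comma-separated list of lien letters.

A, B, C, F, E, D

First, effective dates: E was recorded within the 45-day window, so its effective date is the deed date 10/29/2017.
A is a property-tax lien and takes priority over every other lien.
Ordering the rest by effective date: B (5/8/2016), C (3/16/2017), F (6/28/2017), E (10/29/2017), D (2/7/2018).
Since D is not senior to A, the subordination leaves the order unchanged.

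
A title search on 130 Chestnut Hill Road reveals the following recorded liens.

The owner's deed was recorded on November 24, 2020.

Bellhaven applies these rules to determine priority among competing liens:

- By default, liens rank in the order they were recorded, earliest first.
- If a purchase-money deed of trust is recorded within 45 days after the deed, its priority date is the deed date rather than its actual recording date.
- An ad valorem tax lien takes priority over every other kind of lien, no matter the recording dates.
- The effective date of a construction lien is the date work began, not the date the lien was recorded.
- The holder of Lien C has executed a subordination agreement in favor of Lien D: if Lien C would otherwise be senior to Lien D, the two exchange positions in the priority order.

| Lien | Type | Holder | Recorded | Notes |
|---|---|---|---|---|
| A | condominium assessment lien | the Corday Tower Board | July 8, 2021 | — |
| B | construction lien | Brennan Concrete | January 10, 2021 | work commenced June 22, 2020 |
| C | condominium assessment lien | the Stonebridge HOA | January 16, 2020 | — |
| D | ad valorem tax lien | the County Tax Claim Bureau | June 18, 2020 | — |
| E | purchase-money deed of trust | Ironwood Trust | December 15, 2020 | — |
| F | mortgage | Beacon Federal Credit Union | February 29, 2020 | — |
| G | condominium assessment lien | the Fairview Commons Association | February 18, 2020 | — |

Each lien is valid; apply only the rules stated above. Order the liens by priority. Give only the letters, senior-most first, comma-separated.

Effective dates after the stated exceptions: B relates back to June 22, 2020 (work commenced); E's effective date is the deed date, November 24, 2020.
As an ad valorem tax lien, D is senior to every other lien.
Remaining liens by effective date: C (January 16, 2020), G (February 18, 2020), F (February 29, 2020), B (June 22, 2020), E (November 24, 2020), A (July 8, 2021).
C is already junior to D, so the subordination agreement changes nothing.

D, C, G, F, B, E, A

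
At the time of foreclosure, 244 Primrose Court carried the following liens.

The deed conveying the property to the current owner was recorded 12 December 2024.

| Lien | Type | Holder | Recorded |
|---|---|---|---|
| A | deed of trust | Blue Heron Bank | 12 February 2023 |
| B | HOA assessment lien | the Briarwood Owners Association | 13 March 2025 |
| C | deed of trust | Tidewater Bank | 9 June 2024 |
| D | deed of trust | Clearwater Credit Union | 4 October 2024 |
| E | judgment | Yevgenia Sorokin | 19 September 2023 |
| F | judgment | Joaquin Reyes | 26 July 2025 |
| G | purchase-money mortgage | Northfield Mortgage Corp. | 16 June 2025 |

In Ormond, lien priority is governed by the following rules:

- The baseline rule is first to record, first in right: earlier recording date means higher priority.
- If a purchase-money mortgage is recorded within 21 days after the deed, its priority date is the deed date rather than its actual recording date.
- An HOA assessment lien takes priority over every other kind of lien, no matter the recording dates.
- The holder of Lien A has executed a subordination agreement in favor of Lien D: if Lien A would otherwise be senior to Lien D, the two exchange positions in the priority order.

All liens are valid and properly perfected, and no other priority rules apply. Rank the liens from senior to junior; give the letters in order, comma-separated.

B, D, E, C, A, G, F

Effective dates after the stated exceptions: G was recorded 186 days after the deed — beyond 21 days — so no relation-back applies.
B, as an HOA assessment lien, has superpriority and ranks first.
The other liens, earliest effective date first: A (12 February 2023), E (19 September 2023), C (9 June 2024), D (4 October 2024), G (16 June 2025), F (26 July 2025).
A would otherwise be senior to D, so under the subordination agreement A and D exchange positions.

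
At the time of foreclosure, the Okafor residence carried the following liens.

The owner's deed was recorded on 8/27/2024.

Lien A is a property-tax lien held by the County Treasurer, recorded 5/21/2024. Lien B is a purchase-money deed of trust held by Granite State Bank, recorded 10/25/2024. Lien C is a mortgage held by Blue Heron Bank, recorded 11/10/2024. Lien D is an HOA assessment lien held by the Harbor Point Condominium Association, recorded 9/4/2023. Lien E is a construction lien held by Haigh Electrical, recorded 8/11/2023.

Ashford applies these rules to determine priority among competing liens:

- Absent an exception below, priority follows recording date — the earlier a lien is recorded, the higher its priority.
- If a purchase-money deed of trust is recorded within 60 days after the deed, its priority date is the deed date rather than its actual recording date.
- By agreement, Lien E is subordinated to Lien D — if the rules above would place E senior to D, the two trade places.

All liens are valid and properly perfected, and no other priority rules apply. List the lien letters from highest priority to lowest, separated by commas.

Effective dates after the stated exceptions: B relates back to the deed date 8/27/2024.
Ordering by effective date: E (8/11/2023), D (9/4/2023), A (5/21/2024), B (8/27/2024), C (11/10/2024).
E is senior to D before the subordination, so the two trade places.

D, E, A, B, C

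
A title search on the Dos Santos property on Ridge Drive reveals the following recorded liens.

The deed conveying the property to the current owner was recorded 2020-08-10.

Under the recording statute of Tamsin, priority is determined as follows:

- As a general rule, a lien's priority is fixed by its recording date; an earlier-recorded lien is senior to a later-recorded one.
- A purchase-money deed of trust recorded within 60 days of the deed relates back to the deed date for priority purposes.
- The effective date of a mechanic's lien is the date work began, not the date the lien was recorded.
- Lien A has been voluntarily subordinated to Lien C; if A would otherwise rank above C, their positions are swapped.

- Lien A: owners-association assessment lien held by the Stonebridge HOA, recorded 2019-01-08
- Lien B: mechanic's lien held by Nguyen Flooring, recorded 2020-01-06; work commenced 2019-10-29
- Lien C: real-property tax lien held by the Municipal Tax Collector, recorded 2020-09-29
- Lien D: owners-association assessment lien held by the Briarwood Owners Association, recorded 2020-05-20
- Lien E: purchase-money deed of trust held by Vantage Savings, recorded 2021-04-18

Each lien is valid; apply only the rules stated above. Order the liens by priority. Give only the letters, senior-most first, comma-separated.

First, effective dates: B relates back to 2019-10-29 (work commenced); E missed the 60-day window (251 days after the deed), so its recording date stands.
By effective date, earliest first: A (2019-01-08), B (2019-10-29), D (2020-05-20), C (2020-09-29), E (2021-04-18).
Because A would otherwise rank above C, the subordination swaps them.

C, B, D, A, E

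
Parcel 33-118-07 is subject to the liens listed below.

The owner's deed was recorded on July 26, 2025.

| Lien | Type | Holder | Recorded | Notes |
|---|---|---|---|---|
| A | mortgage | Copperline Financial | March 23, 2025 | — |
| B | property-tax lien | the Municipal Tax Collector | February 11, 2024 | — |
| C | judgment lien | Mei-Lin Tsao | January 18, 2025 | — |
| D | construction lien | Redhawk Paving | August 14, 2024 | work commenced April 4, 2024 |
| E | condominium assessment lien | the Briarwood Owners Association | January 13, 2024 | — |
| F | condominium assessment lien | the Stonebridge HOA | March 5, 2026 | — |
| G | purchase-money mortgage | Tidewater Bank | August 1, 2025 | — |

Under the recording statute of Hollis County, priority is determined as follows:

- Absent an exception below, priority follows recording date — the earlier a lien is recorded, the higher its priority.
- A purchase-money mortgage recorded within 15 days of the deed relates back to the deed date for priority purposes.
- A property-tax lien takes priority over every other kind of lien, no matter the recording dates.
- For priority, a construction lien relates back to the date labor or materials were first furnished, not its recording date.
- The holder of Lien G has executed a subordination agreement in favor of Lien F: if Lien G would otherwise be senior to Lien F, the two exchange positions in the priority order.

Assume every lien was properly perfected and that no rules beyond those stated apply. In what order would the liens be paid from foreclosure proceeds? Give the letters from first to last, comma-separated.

B, E, D, C, A, F, G

Effective dates after the stated exceptions: D's effective date is April 4, 2024, when work began; G's effective date is the deed date, July 26, 2025.
B, as a property-tax lien, has superpriority and ranks first.
Ordering the rest by effective date: E (January 13, 2024), D (April 4, 2024), C (January 18, 2025), A (March 23, 2025), G (July 26, 2025), F (March 5, 2026).
The subordination applies — G was senior to F — so G and F swap.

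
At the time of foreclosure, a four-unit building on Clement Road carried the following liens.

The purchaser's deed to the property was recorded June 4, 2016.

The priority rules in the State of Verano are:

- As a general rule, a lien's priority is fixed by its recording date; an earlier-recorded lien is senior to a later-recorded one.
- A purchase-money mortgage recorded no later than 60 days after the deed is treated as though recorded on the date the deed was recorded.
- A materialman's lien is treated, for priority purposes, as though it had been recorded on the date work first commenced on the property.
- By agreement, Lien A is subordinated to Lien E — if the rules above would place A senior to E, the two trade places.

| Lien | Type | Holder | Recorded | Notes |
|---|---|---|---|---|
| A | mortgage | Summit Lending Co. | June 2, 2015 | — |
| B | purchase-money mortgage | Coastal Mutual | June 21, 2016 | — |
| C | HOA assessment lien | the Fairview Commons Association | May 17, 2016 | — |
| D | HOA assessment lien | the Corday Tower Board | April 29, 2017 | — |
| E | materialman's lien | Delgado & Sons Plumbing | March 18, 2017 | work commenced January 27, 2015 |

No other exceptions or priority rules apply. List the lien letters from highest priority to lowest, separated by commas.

E, A, C, B, D

Adjusting effective dates: B's effective date is the deed date, June 4, 2016; E is treated as recorded January 27, 2015, the work-commencement date.
By effective date, earliest first: E (January 27, 2015), A (June 2, 2015), C (May 17, 2016), B (June 4, 2016), D (April 29, 2017).
A already ranks below E; the subordination has no effect.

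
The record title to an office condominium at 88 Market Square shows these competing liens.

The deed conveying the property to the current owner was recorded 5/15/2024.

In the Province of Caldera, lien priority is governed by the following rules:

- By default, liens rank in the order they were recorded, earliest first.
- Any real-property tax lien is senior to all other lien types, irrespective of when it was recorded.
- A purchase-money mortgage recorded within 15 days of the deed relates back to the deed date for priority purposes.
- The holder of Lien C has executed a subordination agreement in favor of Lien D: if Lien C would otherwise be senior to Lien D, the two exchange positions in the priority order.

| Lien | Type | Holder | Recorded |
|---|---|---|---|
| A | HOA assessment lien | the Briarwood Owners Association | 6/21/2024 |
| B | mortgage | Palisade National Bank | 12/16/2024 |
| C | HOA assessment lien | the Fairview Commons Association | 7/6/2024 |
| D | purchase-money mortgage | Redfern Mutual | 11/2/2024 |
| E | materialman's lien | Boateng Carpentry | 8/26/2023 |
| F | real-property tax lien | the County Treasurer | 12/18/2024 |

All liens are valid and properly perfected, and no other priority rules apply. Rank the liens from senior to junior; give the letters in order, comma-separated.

Effective dates after the stated exceptions: D was recorded 171 days after the deed, outside the 15-day window, so it keeps its recording date.
As a real-property tax lien, F is senior to every other lien.
Ordering the rest by effective date: E (8/26/2023), A (6/21/2024), C (7/6/2024), D (11/2/2024), B (12/16/2024).
C would otherwise be senior to D, so under the subordination agreement C and D exchange positions.

F, E, A, D, C, B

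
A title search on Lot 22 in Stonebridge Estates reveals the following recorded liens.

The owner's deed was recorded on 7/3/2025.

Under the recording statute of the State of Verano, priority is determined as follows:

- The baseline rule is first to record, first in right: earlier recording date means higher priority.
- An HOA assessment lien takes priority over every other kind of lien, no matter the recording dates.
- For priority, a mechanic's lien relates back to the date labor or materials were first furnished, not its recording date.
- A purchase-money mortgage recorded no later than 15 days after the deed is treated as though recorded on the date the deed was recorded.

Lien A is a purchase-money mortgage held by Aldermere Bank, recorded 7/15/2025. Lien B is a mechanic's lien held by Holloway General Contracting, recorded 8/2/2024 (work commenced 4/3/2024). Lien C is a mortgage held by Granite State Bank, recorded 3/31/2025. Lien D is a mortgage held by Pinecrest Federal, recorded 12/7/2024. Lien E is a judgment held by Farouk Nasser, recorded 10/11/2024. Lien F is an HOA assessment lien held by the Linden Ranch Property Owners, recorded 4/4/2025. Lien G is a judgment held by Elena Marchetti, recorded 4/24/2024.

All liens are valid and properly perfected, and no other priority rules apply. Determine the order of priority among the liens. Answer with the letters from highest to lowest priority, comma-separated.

Adjusting effective dates: A was recorded within the 15-day window, so its effective date is the deed date 7/3/2025; B's effective date is 4/3/2024, when work began.
As an HOA assessment lien, F is senior to every other lien.
The other liens, earliest effective date first: B (4/3/2024), G (4/24/2024), E (10/11/2024), D (12/7/2024), C (3/31/2025), A (7/3/2025).

F, B, G, E, D, C, A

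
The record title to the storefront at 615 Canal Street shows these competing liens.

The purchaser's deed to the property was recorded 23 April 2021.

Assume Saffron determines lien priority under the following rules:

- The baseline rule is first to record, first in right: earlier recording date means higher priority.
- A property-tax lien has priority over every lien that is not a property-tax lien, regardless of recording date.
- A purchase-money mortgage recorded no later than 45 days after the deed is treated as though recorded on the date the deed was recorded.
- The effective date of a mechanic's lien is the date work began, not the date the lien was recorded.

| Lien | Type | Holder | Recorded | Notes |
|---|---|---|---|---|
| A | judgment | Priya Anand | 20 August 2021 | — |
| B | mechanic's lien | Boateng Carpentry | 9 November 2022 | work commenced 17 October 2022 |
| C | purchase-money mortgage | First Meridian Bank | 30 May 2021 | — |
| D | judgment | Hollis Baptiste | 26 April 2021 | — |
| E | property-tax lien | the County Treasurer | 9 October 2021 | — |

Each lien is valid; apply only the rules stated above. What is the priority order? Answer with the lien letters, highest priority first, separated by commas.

Adjusting effective dates: B is treated as recorded 17 October 2022, the work-commencement date; C's effective date is the deed date, 23 April 2021.
As a property-tax lien, E is senior to every other lien.
Ordering the rest by effective date: C (23 April 2021), D (26 April 2021), A (20 August 2021), B (17 October 2022).

E, C, D, A, B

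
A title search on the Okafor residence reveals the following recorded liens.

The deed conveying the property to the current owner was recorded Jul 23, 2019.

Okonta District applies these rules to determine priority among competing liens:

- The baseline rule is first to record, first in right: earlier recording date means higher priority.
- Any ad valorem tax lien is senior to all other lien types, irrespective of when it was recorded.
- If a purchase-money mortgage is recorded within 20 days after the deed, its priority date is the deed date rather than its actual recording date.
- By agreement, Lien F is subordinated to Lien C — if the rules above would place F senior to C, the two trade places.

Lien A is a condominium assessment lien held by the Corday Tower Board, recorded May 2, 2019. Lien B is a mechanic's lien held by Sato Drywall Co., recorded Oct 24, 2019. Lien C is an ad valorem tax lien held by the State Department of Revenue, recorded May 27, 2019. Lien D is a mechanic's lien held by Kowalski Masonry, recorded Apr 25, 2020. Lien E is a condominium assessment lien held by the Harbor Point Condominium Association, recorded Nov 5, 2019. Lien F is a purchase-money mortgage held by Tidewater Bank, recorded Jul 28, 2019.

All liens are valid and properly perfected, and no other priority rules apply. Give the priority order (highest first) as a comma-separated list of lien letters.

Effective dates: F's effective date is the deed date, Jul 23, 2019.
As an ad valorem tax lien, C is senior to every other lien.
Among the remaining liens, by effective date: A (May 2, 2019), F (Jul 23, 2019), B (Oct 24, 2019), E (Nov 5, 2019), D (Apr 25, 2020).
F already ranks below C; the subordination has no effect.

C, A, F, B, E, D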